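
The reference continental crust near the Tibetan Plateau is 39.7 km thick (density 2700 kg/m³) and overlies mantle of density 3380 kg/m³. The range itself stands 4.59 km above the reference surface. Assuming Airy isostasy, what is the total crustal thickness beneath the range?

62.5 km

Root depth r = h ρ_c / (ρ_m − ρ_c) = 4.59 km × 2700 / 680 = 18.23 km.
Total thickness = T + h + r = 39.7 km + 4.59 km + 18.23 km = 62.5 km.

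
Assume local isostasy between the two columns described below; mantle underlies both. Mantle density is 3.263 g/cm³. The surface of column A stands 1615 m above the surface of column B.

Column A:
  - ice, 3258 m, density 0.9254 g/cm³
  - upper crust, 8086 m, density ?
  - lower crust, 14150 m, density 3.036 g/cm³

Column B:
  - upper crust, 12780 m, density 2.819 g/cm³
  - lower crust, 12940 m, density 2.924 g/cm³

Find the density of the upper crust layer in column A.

2.71 g/cm³

Take the compensation level at the base of the deeper column (depth z_c below the surface of column A) and equate Σ ρ_i t_i down to z_c; mantle fills any gap and the z_c terms cancel.
Column A: 3258×0.9254 + 8086×ρ + 14150×3.036 + (z_c − 25494)×3.263
Column B: 1615×0 + 12780×2.819 + 12940×2.924 + (z_c − 1615 − 25720)×3.263
The z_c×3.263 term appears on both sides and cancels. Collect the known terms of each column as K = Σ(ρt)_known − 3.263 × (depth of known layers): K_A = 45974.3532 − 3.263×25494 = −37212.5688; K_B = 73863.38 − 3.263×(1615 + 25720) = −15330.725.
Balance: K_A + 8086×ρ = K_B, so ρ = (K_B − K_A)/8086 = 21881.8/8086 = 2.71 g/cm³.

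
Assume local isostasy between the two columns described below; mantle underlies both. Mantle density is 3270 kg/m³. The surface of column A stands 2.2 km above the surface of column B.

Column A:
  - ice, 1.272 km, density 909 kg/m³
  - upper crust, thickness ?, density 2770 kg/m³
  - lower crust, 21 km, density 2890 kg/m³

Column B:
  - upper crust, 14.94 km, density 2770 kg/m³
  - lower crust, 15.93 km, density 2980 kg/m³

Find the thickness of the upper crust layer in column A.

16.6 km

Take the compensation level at the base of the deeper column (depth z_c below the surface of column A) and equate Σ ρ_i t_i down to z_c; mantle fills any gap and the z_c terms cancel.
Column A: 1.272×909 + x×2770 + 21×2890 + (z_c − 22.272 − x)×3270
Column B: 2.2×0 + 14.94×2770 + 15.93×2980 + (z_c − 2.2 − 30.87)×3270
The z_c×3270 term appears on both sides and cancels. Collect the known terms of each column as K = Σ(ρt)_known − 3270 × (depth of known layers): K_A = 61846.248 − 3270×22.272 = −10983.192; K_B = 88855.2 − 3270×(2.2 + 30.87) = −19283.7.
Balance: K_A − x×(3270 − 2770) = K_B, so x = (K_A − K_B)/(3270 − 2770) = 8300.51/500 = 16.6 km.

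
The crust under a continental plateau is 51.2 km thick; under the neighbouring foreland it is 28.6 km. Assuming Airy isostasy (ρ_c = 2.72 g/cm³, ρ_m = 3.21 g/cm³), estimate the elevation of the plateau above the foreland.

Excess crust Δ = 51.2 km − 28.6 km = 22.6 km, split between elevation h and root r with h + r = Δ.
Airy balance ρ_c h = (ρ_m − ρ_c) r gives r = h ρ_c/(ρ_m − ρ_c), so h (1 + ρ_c/(ρ_m − ρ_c)) = Δ, i.e. h = Δ (ρ_m − ρ_c)/ρ_m.
h = 22.6 km × 0.49/3.21 = 3.45 km.

3.45 km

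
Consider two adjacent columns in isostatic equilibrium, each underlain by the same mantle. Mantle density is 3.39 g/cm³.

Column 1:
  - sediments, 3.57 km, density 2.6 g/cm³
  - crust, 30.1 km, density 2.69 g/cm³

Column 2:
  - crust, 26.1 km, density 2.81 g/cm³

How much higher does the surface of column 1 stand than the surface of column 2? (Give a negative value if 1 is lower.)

2.58 km

For any compensation level in the mantle, the mantle terms cancel and isostasy reduces to e = (Σt_1 − Σt_2) − (Σ(ρt)_1 − Σ(ρt)_2) / ρ_m.
Σt_1 = 33.67 km; Σt_2 = 26.1 km; Σ(ρt)_1 = 90.251; Σ(ρt)_2 = 73.341 (in km·g/cm³).
e = (33.67 − 26.1) − (90.251 − 73.341) / 3.39 = 2.58 km.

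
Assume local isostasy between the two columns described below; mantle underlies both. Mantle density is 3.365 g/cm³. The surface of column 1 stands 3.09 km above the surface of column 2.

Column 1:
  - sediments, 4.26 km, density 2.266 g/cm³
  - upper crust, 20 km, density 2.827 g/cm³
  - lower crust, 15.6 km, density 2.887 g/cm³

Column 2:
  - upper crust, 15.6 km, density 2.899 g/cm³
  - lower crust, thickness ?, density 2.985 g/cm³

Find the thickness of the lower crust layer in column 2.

Take the compensation level at the base of the deeper column (depth z_c below the surface of column 1) and equate Σ ρ_i t_i down to z_c; mantle fills any gap and the z_c terms cancel.
Column 1: 4.26×2.266 + 20×2.827 + 15.6×2.887 + (z_c − 39.86)×3.365
Column 2: 3.09×0 + 15.6×2.899 + x×2.985 + (z_c − 3.09 − 15.6 − x)×3.365
The z_c×3.365 term appears on both sides and cancels. Collect the known terms of each column as K = Σ(ρt)_known − 3.365 × (depth of known layers): K_1 = 111.23036 − 3.365×39.86 = −22.89854; K_2 = 45.2244 − 3.365×(3.09 + 15.6) = −17.66745.
Balance: K_1 = K_2 − x×(3.365 − 2.985), so x = (K_2 − K_1)/(3.365 − 2.985) = 5.23109/0.38 = 13.8 km.

13.8 km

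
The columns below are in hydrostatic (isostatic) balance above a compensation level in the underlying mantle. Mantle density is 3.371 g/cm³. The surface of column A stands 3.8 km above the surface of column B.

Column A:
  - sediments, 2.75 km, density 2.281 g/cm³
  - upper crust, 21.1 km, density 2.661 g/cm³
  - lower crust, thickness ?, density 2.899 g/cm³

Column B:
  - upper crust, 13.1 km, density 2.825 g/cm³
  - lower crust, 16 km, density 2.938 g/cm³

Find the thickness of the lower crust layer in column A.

Take the compensation level at the base of the deeper column (depth z_c below the surface of column A) and equate Σ ρ_i t_i down to z_c; mantle fills any gap and the z_c terms cancel.
Column A: 2.75×2.281 + 21.1×2.661 + x×2.899 + (z_c − 23.85 − x)×3.371
Column B: 3.8×0 + 13.1×2.825 + 16×2.938 + (z_c − 3.8 − 29.1)×3.371
The z_c×3.371 term appears on both sides and cancels. Collect the known terms of each column as K = Σ(ρt)_known − 3.371 × (depth of known layers): K_A = 62.41985 − 3.371×23.85 = −17.9785; K_B = 84.0155 − 3.371×(3.8 + 29.1) = −26.8904.
Balance: K_A − x×(3.371 − 2.899) = K_B, so x = (K_A − K_B)/(3.371 − 2.899) = 8.9119/0.472 = 18.9 km.

18.9 km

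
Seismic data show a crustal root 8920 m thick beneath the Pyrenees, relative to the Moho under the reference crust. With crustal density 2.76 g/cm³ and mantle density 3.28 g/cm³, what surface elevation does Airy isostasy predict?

Equating mass per unit area of the two columns: ρ_c h = (ρ_m − ρ_c) r.
h = r (ρ_m − ρ_c) / ρ_c = 8920 m × (3.28 − 2.76) / 2.76 = 1680 m.

1680 m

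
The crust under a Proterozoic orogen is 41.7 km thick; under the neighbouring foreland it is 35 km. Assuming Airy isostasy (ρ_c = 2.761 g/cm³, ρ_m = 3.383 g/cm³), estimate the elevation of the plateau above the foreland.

1.23 km

Excess crust Δ = 41.7 km − 35 km = 6.7 km, split between elevation h and root r with h + r = Δ.
Airy balance ρ_c h = (ρ_m − ρ_c) r gives r = h ρ_c/(ρ_m − ρ_c), so h (1 + ρ_c/(ρ_m − ρ_c)) = Δ, i.e. h = Δ (ρ_m − ρ_c)/ρ_m.
h = 6.7 km × 0.622/3.383 = 1.23 km.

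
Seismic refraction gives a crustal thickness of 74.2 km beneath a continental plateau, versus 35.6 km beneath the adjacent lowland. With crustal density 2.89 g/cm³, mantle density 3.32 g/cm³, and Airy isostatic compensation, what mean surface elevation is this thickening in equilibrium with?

Excess crust Δ = 74.2 km − 35.6 km = 38.6 km, split between elevation h and root r with h + r = Δ.
Airy balance ρ_c h = (ρ_m − ρ_c) r gives r = h ρ_c/(ρ_m − ρ_c), so h (1 + ρ_c/(ρ_m − ρ_c)) = Δ, i.e. h = Δ (ρ_m − ρ_c)/ρ_m.
h = 38.6 km × 0.43/3.32 = 5 km.

5 km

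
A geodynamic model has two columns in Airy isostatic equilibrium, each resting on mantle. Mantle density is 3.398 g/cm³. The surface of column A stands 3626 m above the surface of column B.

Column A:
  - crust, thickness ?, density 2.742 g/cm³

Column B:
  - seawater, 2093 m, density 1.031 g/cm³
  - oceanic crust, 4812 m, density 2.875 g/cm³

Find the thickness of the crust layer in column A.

Take the compensation level at the base of the deeper column (depth z_c below the surface of column A) and equate Σ ρ_i t_i down to z_c; mantle fills any gap and the z_c terms cancel.
Column A: x×2.742 + (z_c − 0 − x)×3.398
Column B: 3626×0 + 2093×1.031 + 4812×2.875 + (z_c − 3626 − 6905)×3.398
The z_c×3.398 term appears on both sides and cancels. Collect the known terms of each column as K = Σ(ρt)_known − 3.398 × (depth of known layers): K_A = 0 − 3.398×0 = 0; K_B = 15992.383 − 3.398×(3626 + 6905) = −19791.955.
Balance: K_A − x×(3.398 − 2.742) = K_B, so x = (K_A − K_B)/(3.398 − 2.742) = 19792/0.656 = 30200 m.

30200 m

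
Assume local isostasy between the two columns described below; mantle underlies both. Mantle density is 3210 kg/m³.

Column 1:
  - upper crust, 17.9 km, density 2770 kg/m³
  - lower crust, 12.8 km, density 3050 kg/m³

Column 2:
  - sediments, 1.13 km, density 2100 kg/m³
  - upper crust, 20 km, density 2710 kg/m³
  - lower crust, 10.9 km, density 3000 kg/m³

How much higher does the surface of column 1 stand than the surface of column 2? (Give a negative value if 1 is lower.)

For any compensation level in the mantle, the mantle terms cancel and isostasy reduces to e = (Σt_1 − Σt_2) − (Σ(ρt)_1 − Σ(ρt)_2) / ρ_m.
Σt_1 = 30.7 km; Σt_2 = 32.03 km; Σ(ρt)_1 = 88623; Σ(ρt)_2 = 89273 (in km·kg/m³).
e = (30.7 − 32.03) − (88623 − 89273) / 3210 = −1.13 km.

−1.13 km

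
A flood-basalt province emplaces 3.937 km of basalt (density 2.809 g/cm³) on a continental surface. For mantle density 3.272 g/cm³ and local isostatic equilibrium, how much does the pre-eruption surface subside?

Subaerial loading: s = t ρ_load / ρ_m.
s = 3.937 km × 2.809/3.272 = 3.38 km.

3.38 km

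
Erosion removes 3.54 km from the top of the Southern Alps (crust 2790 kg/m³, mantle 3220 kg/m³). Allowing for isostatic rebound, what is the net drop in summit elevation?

Rebound u = e ρ_c/ρ_m = 3.54 km × 2790/3220 = 3.067 km.
Net surface drop = e − u = 3.54 km − 3.067 km = e (ρ_m − ρ_c)/ρ_m = 0.473 km.

0.473 km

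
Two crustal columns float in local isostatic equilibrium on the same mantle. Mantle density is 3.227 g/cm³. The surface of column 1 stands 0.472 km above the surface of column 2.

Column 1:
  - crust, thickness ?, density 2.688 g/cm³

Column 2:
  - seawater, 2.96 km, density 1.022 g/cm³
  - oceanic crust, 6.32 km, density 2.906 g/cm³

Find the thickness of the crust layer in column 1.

18.7 km

Take the compensation level at the base of the deeper column (depth z_c below the surface of column 1) and equate Σ ρ_i t_i down to z_c; mantle fills any gap and the z_c terms cancel.
Column 1: x×2.688 + (z_c − 0 − x)×3.227
Column 2: 0.472×0 + 2.96×1.022 + 6.32×2.906 + (z_c − 0.472 − 9.28)×3.227
The z_c×3.227 term appears on both sides and cancels. Collect the known terms of each column as K = Σ(ρt)_known − 3.227 × (depth of known layers): K_1 = 0 − 3.227×0 = 0; K_2 = 21.39104 − 3.227×(0.472 + 9.28) = −10.078664.
Balance: K_1 − x×(3.227 − 2.688) = K_2, so x = (K_1 − K_2)/(3.227 − 2.688) = 10.0787/0.539 = 18.7 km.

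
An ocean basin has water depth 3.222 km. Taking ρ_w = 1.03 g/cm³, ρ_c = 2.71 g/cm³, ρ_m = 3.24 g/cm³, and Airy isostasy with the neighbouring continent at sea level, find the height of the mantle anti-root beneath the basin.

By Archimedes' principle applied to the lithosphere: replacing crust with seawater at the top is compensated by replacing crust with mantle at the base: d (ρ_c − ρ_w) = a (ρ_m − ρ_c).
a = d (ρ_c − ρ_w)/(ρ_m − ρ_c) = 3.222 km × 1.68/0.53 = 10.2 km.

10.2 km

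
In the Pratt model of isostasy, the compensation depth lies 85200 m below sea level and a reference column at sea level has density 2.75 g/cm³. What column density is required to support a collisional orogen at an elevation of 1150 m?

Pratt balance: ρ_ref D = ρ (D + h).
ρ = ρ_ref D/(D + h) = 2.75 × 85200 m/(85200 m + 1150 m) = 2.71 g/cm³.

2.71 g/cm³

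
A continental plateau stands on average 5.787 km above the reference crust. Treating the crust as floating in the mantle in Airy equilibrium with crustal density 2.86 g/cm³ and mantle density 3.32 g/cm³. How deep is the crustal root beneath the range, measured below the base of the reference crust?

36 km

Equating mass per unit area of the two columns: the weight of the topography is balanced by the buoyancy of the root, ρ_c h = (ρ_m − ρ_c) r.
r = h · ρ_c / (ρ_m − ρ_c) = 5.787 km × 2.86 / (3.32 − 2.86) = 36 km.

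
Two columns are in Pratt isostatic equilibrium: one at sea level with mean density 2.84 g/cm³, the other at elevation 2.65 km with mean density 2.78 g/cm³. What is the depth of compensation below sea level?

ρ_ref D = ρ (D + h) → D (ρ_ref − ρ) = ρ h.
D = ρ h/(ρ_ref − ρ) = 2.78 × 2.65 km/(2.84 − 2.78) = 123 km.

123 km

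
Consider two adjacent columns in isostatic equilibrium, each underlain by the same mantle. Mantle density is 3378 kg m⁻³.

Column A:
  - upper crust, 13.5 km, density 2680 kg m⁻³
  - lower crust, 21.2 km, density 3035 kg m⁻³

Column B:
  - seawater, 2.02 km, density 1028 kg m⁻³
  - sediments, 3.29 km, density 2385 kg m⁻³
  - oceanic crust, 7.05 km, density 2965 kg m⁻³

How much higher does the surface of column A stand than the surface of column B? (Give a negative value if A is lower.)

For any compensation level in the mantle, the mantle terms cancel and isostasy reduces to e = (Σt_A − Σt_B) − (Σ(ρt)_A − Σ(ρt)_B) / ρ_m.
Σt_A = 34.7 km; Σt_B = 12.36 km; Σ(ρt)_A = 100522; Σ(ρt)_B = 30826.46 (in km·kg m⁻³).
e = (34.7 − 12.36) − (100522 − 30826.46) / 3378 = 1.71 km.

1.71 km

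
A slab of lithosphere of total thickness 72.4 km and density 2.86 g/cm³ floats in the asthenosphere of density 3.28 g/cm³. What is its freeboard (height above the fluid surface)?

9.27 km

Floating equilibrium: submerged depth d = t ρ_obj/ρ_fluid = 72.4 km × 2.86/3.28 = 63.13 km.
Freeboard = t − d = 72.4 km − 63.13 km = 9.27 km.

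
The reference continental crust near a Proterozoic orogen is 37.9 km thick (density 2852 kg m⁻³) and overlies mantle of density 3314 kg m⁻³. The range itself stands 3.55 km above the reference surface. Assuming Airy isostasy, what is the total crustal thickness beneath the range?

63.4 km

Root depth r = h ρ_c / (ρ_m − ρ_c) = 3.55 km × 2852 / 462 = 21.91 km.
Total thickness = T + h + r = 37.9 km + 3.55 km + 21.91 km = 63.4 km.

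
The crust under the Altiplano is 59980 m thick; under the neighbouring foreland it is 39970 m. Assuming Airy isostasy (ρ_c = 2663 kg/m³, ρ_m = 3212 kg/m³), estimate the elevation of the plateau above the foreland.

3420 m

Excess crust Δ = 59980 m − 39970 m = 20010 m, split between elevation h and root r with h + r = Δ.
Airy balance ρ_c h = (ρ_m − ρ_c) r gives r = h ρ_c/(ρ_m − ρ_c), so h (1 + ρ_c/(ρ_m − ρ_c)) = Δ, i.e. h = Δ (ρ_m − ρ_c)/ρ_m.
h = 20010 m × 549/3212 = 3420 m.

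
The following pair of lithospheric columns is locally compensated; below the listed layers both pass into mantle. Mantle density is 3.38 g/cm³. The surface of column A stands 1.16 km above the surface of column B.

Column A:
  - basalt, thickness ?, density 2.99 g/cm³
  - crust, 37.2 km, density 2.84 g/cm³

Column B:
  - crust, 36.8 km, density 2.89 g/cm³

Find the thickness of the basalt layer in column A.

Take the compensation level at the base of the deeper column (depth z_c below the surface of column A) and equate Σ ρ_i t_i down to z_c; mantle fills any gap and the z_c terms cancel.
Column A: x×2.99 + 37.2×2.84 + (z_c − 37.2 − x)×3.38
Column B: 1.16×0 + 36.8×2.89 + (z_c − 1.16 − 36.8)×3.38
The z_c×3.38 term appears on both sides and cancels. Collect the known terms of each column as K = Σ(ρt)_known − 3.38 × (depth of known layers): K_A = 105.648 − 3.38×37.2 = −20.088; K_B = 106.352 − 3.38×(1.16 + 36.8) = −21.9528.
Balance: K_A − x×(3.38 − 2.99) = K_B, so x = (K_A − K_B)/(3.38 − 2.99) = 1.8648/0.39 = 4.78 km.

4.78 km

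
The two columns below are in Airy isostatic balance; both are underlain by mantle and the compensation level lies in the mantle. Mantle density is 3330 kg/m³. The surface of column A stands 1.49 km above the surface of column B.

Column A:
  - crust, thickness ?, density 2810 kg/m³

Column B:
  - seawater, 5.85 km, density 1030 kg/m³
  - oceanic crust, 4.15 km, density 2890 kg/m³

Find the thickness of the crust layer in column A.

38.9 km

Take the compensation level at the base of the deeper column (depth z_c below the surface of column A) and equate Σ ρ_i t_i down to z_c; mantle fills any gap and the z_c terms cancel.
Column A: x×2810 + (z_c − 0 − x)×3330
Column B: 1.49×0 + 5.85×1030 + 4.15×2890 + (z_c − 1.49 − 10)×3330
The z_c×3330 term appears on both sides and cancels. Collect the known terms of each column as K = Σ(ρt)_known − 3330 × (depth of known layers): K_A = 0 − 3330×0 = 0; K_B = 18019 − 3330×(1.49 + 10) = −20242.7.
Balance: K_A − x×(3330 − 2810) = K_B, so x = (K_A − K_B)/(3330 − 2810) = 20242.7/520 = 38.9 km.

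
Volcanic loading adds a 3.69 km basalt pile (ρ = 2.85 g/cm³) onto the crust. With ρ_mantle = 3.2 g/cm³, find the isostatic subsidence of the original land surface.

3.29 km

Subaerial loading: s = t ρ_load / ρ_m.
s = 3.69 km × 2.85/3.2 = 3.29 km.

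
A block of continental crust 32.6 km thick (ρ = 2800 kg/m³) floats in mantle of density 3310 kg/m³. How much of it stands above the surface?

Floating equilibrium: submerged depth d = t ρ_obj/ρ_fluid = 32.6 km × 2800/3310 = 27.58 km.
Freeboard = t − d = 32.6 km − 27.58 km = 5.02 km.

5.02 km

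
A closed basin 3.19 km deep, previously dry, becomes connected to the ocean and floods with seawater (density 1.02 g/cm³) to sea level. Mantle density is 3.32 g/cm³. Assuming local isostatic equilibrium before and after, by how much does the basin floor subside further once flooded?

1.41 km

After flooding the water column is d + s deep. Its weight must equal the weight of mantle displaced by the extra subsidence s: (d + s) ρ_w = s ρ_m.
s = d ρ_w / (ρ_m − ρ_w) = 3.19 km × 1.02/(3.32 − 1.02) = 1.41 km.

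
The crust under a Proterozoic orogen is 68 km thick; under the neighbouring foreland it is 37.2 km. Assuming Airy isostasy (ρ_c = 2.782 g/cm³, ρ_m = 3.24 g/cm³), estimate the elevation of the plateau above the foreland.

Excess crust Δ = 68 km − 37.2 km = 30.8 km, split between elevation h and root r with h + r = Δ.
Airy balance ρ_c h = (ρ_m − ρ_c) r gives r = h ρ_c/(ρ_m − ρ_c), so h (1 + ρ_c/(ρ_m − ρ_c)) = Δ, i.e. h = Δ (ρ_m − ρ_c)/ρ_m.
h = 30.8 km × 0.458/3.24 = 4.35 km.

4.35 km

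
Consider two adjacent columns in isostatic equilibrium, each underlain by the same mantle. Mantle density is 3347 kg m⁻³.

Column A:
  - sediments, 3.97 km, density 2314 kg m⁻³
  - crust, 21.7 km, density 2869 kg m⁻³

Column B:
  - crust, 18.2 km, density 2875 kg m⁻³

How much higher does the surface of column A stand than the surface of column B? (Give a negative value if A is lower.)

For any compensation level in the mantle, the mantle terms cancel and isostasy reduces to e = (Σt_A − Σt_B) − (Σ(ρt)_A − Σ(ρt)_B) / ρ_m.
Σt_A = 25.67 km; Σt_B = 18.2 km; Σ(ρt)_A = 71443.88; Σ(ρt)_B = 52325 (in km·kg m⁻³).
e = (25.67 − 18.2) − (71443.88 − 52325) / 3347 = 1.76 km.

1.76 km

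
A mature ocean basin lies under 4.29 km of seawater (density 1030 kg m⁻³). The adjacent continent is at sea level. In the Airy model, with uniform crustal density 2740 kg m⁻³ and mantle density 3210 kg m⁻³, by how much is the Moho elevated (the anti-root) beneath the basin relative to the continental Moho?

Equating mass per unit area of the two columns: replacing crust with seawater at the top is compensated by replacing crust with mantle at the base: d (ρ_c − ρ_w) = a (ρ_m − ρ_c).
a = d (ρ_c − ρ_w)/(ρ_m − ρ_c) = 4.29 km × 1710/470 = 15.6 km.

15.6 km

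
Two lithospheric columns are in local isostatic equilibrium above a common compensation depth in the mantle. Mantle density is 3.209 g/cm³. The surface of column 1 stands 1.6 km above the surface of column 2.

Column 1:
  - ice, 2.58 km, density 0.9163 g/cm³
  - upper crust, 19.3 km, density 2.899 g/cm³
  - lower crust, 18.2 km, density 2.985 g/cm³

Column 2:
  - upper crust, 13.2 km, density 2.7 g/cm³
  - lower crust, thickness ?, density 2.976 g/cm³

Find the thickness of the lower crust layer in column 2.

Take the compensation level at the base of the deeper column (depth z_c below the surface of column 1) and equate Σ ρ_i t_i down to z_c; mantle fills any gap and the z_c terms cancel.
Column 1: 2.58×0.9163 + 19.3×2.899 + 18.2×2.985 + (z_c − 40.08)×3.209
Column 2: 1.6×0 + 13.2×2.7 + x×2.976 + (z_c − 1.6 − 13.2 − x)×3.209
The z_c×3.209 term appears on both sides and cancels. Collect the known terms of each column as K = Σ(ρt)_known − 3.209 × (depth of known layers): K_1 = 112.641754 − 3.209×40.08 = −15.974966; K_2 = 35.64 − 3.209×(1.6 + 13.2) = −11.8532.
Balance: K_1 = K_2 − x×(3.209 − 2.976), so x = (K_2 − K_1)/(3.209 − 2.976) = 4.12177/0.233 = 17.7 km.

17.7 km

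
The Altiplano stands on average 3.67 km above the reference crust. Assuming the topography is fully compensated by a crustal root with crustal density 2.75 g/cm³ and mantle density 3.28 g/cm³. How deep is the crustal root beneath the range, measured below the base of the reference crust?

19 km

In Airy isostatic equilibrium: the weight of the topography is balanced by the buoyancy of the root, ρ_c h = (ρ_m − ρ_c) r.
r = h · ρ_c / (ρ_m − ρ_c) = 3.67 km × 2.75 / (3.28 − 2.75) = 19 km.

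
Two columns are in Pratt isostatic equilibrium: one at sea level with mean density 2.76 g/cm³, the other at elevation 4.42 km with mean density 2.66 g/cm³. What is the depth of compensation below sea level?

ρ_ref D = ρ (D + h) → D (ρ_ref − ρ) = ρ h.
D = ρ h/(ρ_ref − ρ) = 2.66 × 4.42 km/(2.76 − 2.66) = 118 km.

118 km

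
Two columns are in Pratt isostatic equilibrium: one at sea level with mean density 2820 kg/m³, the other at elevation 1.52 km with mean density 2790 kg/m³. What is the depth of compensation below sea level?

ρ_ref D = ρ (D + h) → D (ρ_ref − ρ) = ρ h.
D = ρ h/(ρ_ref − ρ) = 2790 × 1.52 km/(2820 − 2790) = 141 km.

141 km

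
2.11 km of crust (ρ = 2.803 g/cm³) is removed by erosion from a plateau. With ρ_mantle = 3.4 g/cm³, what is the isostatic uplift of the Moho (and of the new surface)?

Unloading: uplift u = e ρ_c/ρ_m = 2.11 km × 2.803/3.4 = 1.74 km.

1.74 km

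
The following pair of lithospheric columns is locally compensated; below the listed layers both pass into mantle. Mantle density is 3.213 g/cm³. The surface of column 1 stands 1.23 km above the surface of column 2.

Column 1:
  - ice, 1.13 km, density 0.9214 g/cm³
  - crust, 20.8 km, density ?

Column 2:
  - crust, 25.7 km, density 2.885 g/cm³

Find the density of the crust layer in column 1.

2.74 g/cm³

Take the compensation level at the base of the deeper column (depth z_c below the surface of column 1) and equate Σ ρ_i t_i down to z_c; mantle fills any gap and the z_c terms cancel.
Column 1: 1.13×0.9214 + 20.8×ρ + (z_c − 21.93)×3.213
Column 2: 1.23×0 + 25.7×2.885 + (z_c − 1.23 − 25.7)×3.213
The z_c×3.213 term appears on both sides and cancels. Collect the known terms of each column as K = Σ(ρt)_known − 3.213 × (depth of known layers): K_1 = 1.041182 − 3.213×21.93 = −69.419908; K_2 = 74.1445 − 3.213×(1.23 + 25.7) = −12.38159.
Balance: K_1 + 20.8×ρ = K_2, so ρ = (K_2 − K_1)/20.8 = 57.0383/20.8 = 2.74 g/cm³.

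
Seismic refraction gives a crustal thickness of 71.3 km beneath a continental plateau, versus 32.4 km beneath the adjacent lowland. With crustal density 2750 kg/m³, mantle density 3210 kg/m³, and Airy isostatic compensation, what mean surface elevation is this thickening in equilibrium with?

Excess crust Δ = 71.3 km − 32.4 km = 38.9 km, split between elevation h and root r with h + r = Δ.
Airy balance ρ_c h = (ρ_m − ρ_c) r gives r = h ρ_c/(ρ_m − ρ_c), so h (1 + ρ_c/(ρ_m − ρ_c)) = Δ, i.e. h = Δ (ρ_m − ρ_c)/ρ_m.
h = 38.9 km × 460/3210 = 5.57 km.

5.57 km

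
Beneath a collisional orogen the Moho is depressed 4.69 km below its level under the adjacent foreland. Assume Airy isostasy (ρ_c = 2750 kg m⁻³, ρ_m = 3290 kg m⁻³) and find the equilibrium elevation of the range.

By Archimedes' principle applied to the lithosphere: ρ_c h = (ρ_m − ρ_c) r.
h = r (ρ_m − ρ_c) / ρ_c = 4.69 km × (3290 − 2750) / 2750 = 0.921 km.

0.921 km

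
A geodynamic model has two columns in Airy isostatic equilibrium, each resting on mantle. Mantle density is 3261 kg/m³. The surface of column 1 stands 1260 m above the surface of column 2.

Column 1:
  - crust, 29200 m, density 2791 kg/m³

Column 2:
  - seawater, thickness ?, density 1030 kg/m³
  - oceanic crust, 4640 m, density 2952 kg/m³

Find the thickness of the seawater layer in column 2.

Take the compensation level at the base of the deeper column (depth z_c below the surface of column 1) and equate Σ ρ_i t_i down to z_c; mantle fills any gap and the z_c terms cancel.
Column 1: 29200×2791 + (z_c − 29200)×3261
Column 2: 1260×0 + x×1030 + 4640×2952 + (z_c − 1260 − 4640 − x)×3261
The z_c×3261 term appears on both sides and cancels. Collect the known terms of each column as K = Σ(ρt)_known − 3261 × (depth of known layers): K_1 = 81497200 − 3261×29200 = −13724000; K_2 = 13697280 − 3261×(1260 + 4640) = −5542620.
Balance: K_1 = K_2 − x×(3261 − 1030), so x = (K_2 − K_1)/(3261 − 1030) = 8181380/2231 = 3670 m.

3670 m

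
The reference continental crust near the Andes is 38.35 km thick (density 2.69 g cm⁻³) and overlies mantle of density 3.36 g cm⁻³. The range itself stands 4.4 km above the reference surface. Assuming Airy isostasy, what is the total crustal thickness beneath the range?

Root depth r = h ρ_c / (ρ_m − ρ_c) = 4.4 km × 2.69 / 0.67 = 17.67 km.
Total thickness = T + h + r = 38.35 km + 4.4 km + 17.67 km = 60.4 km.

60.4 km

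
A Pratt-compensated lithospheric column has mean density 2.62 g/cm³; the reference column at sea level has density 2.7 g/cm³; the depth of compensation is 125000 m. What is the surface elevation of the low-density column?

ρ_ref D = ρ (D + h) → h = D (ρ_ref − ρ)/ρ.
h = 125000 m × (2.7 − 2.62)/2.62 = 3820 m.

3820 m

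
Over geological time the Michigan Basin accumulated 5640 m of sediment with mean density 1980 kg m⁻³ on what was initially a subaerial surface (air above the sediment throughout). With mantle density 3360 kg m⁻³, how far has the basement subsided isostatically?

Subaerial load: s = t ρ_sed / ρ_m = 5640 m × 1980/3360 = 3320 m.

3320 m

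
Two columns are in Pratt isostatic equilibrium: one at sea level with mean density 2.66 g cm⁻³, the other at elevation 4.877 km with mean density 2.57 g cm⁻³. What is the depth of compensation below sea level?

ρ_ref D = ρ (D + h) → D (ρ_ref − ρ) = ρ h.
D = ρ h/(ρ_ref − ρ) = 2.57 × 4.877 km/(2.66 − 2.57) = 139 km.

139 km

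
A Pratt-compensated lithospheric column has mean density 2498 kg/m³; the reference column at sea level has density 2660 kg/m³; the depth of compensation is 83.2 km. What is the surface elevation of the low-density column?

ρ_ref D = ρ (D + h) → h = D (ρ_ref − ρ)/ρ.
h = 83.2 km × (2660 − 2498)/2498 = 5.4 km.

5.4 km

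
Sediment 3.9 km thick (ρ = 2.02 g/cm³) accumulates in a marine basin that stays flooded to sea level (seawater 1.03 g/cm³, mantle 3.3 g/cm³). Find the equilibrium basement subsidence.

1.7 km

Submarine loading: the sediment displaces seawater, and the subsidence is in turn flooded, so s (ρ_m − ρ_w) = t (ρ_sed − ρ_w).
s = 3.9 km × (2.02 − 1.03) / (3.3 − 1.03) = 1.7 km.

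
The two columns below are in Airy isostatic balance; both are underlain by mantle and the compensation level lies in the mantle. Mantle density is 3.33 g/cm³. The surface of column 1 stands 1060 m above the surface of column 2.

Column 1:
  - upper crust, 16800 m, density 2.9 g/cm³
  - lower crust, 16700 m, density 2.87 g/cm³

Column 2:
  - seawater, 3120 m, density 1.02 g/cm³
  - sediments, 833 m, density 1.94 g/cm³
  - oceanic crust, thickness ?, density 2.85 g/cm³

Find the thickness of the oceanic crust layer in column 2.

Take the compensation level at the base of the deeper column (depth z_c below the surface of column 1) and equate Σ ρ_i t_i down to z_c; mantle fills any gap and the z_c terms cancel.
Column 1: 16800×2.9 + 16700×2.87 + (z_c − 33500)×3.33
Column 2: 1060×0 + 3120×1.02 + 833×1.94 + x×2.85 + (z_c − 1060 − 3953 − x)×3.33
The z_c×3.33 term appears on both sides and cancels. Collect the known terms of each column as K = Σ(ρt)_known − 3.33 × (depth of known layers): K_1 = 96649 − 3.33×33500 = −14906; K_2 = 4798.42 − 3.33×(1060 + 3953) = −11894.87.
Balance: K_1 = K_2 − x×(3.33 − 2.85), so x = (K_2 − K_1)/(3.33 − 2.85) = 3011.13/0.48 = 6270 m.

6270 m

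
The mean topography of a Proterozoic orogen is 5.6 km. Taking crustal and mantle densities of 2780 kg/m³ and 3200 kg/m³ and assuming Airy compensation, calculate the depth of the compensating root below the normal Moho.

Equating mass per unit area of the two columns: the weight of the topography is balanced by the buoyancy of the root, ρ_c h = (ρ_m − ρ_c) r.
r = h · ρ_c / (ρ_m − ρ_c) = 5.6 km × 2780 / (3200 − 2780) = 37.1 km.

37.1 km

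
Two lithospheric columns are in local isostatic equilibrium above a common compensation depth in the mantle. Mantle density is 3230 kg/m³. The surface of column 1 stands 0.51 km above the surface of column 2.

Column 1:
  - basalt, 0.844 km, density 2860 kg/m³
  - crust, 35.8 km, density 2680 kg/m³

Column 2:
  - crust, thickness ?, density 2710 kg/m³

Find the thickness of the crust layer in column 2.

Take the compensation level at the base of the deeper column (depth z_c below the surface of column 1) and equate Σ ρ_i t_i down to z_c; mantle fills any gap and the z_c terms cancel.
Column 1: 0.844×2860 + 35.8×2680 + (z_c − 36.644)×3230
Column 2: 0.51×0 + x×2710 + (z_c − 0.51 − 0 − x)×3230
The z_c×3230 term appears on both sides and cancels. Collect the known terms of each column as K = Σ(ρt)_known − 3230 × (depth of known layers): K_1 = 98357.84 − 3230×36.644 = −20002.28; K_2 = 0 − 3230×(0.51 + 0) = −1647.3.
Balance: K_1 = K_2 − x×(3230 − 2710), so x = (K_2 − K_1)/(3230 − 2710) = 18355/520 = 35.3 km.

35.3 km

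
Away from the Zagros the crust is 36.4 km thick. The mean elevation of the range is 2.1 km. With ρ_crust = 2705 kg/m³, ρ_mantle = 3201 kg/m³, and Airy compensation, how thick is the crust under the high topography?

50 km

Root depth r = h ρ_c / (ρ_m − ρ_c) = 2.1 km × 2705 / 496 = 11.45 km.
Total thickness = T + h + r = 36.4 km + 2.1 km + 11.45 km = 50 km.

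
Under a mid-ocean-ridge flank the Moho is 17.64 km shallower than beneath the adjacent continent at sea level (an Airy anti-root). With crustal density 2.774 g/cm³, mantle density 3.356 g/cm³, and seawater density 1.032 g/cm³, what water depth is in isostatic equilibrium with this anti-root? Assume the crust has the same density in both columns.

Replacing a thickness d of crust by seawater at the top must be balanced by replacing crust with mantle at the base: d (ρ_c − ρ_w) = a (ρ_m − ρ_c).
d = a (ρ_m − ρ_c)/(ρ_c − ρ_w) = 17.64 km × 0.582/1.742 = 5.89 km.

5.89 km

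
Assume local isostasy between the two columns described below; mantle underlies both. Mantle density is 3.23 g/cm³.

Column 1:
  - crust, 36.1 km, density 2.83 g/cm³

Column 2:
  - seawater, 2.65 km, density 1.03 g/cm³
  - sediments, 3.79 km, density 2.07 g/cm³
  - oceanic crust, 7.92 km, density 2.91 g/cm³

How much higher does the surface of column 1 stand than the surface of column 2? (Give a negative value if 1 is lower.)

For any compensation level in the mantle, the mantle terms cancel and isostasy reduces to e = (Σt_1 − Σt_2) − (Σ(ρt)_1 − Σ(ρt)_2) / ρ_m.
Σt_1 = 36.1 km; Σt_2 = 14.36 km; Σ(ρt)_1 = 102.163; Σ(ρt)_2 = 33.622 (in km·g/cm³).
e = (36.1 − 14.36) − (102.163 − 33.622) / 3.23 = 0.52 km.

0.52 km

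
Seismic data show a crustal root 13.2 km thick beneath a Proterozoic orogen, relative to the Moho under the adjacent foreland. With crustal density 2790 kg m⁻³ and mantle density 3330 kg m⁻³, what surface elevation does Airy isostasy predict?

2.55 km

By Archimedes' principle applied to the lithosphere: ρ_c h = (ρ_m − ρ_c) r.
h = r (ρ_m − ρ_c) / ρ_c = 13.2 km × (3330 − 2790) / 2790 = 2.55 km.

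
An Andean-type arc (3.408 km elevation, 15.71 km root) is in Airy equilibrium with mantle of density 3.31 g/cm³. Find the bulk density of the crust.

ρ_c h = (ρ_m − ρ_c) r → ρ_c (h + r) = ρ_m r → ρ_c = ρ_m r / (h + r).
ρ_c = 3.31 × 15.71 km / (3.408 km + 15.71 km) = 2.72 g/cm³.

2.72 g/cm³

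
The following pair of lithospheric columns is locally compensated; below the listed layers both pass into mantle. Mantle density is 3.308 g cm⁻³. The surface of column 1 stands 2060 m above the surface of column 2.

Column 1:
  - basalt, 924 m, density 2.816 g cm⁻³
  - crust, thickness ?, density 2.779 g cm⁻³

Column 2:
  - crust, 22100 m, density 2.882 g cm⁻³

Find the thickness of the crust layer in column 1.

Take the compensation level at the base of the deeper column (depth z_c below the surface of column 1) and equate Σ ρ_i t_i down to z_c; mantle fills any gap and the z_c terms cancel.
Column 1: 924×2.816 + x×2.779 + (z_c − 924 − x)×3.308
Column 2: 2060×0 + 22100×2.882 + (z_c − 2060 − 22100)×3.308
The z_c×3.308 term appears on both sides and cancels. Collect the known terms of each column as K = Σ(ρt)_known − 3.308 × (depth of known layers): K_1 = 2601.984 − 3.308×924 = −454.608; K_2 = 63692.2 − 3.308×(2060 + 22100) = −16229.08.
Balance: K_1 − x×(3.308 − 2.779) = K_2, so x = (K_1 − K_2)/(3.308 − 2.779) = 15774.5/0.529 = 29800 m.

29800 m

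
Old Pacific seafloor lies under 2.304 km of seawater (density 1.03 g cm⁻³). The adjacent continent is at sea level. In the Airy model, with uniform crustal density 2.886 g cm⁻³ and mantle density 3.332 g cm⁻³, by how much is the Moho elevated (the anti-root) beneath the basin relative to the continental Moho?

9.59 km

For local isostatic compensation: replacing crust with seawater at the top is compensated by replacing crust with mantle at the base: d (ρ_c − ρ_w) = a (ρ_m − ρ_c).
a = d (ρ_c − ρ_w)/(ρ_m − ρ_c) = 2.304 km × 1.856/0.446 = 9.59 km.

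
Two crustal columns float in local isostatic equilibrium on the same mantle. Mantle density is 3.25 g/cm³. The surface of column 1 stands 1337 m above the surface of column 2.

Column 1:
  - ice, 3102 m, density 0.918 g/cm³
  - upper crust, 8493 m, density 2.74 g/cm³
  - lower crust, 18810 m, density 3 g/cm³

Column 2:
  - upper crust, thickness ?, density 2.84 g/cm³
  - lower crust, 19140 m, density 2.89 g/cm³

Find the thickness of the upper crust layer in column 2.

12300 m

Take the compensation level at the base of the deeper column (depth z_c below the surface of column 1) and equate Σ ρ_i t_i down to z_c; mantle fills any gap and the z_c terms cancel.
Column 1: 3102×0.918 + 8493×2.74 + 18810×3 + (z_c − 30405)×3.25
Column 2: 1337×0 + x×2.84 + 19140×2.89 + (z_c − 1337 − 19140 − x)×3.25
The z_c×3.25 term appears on both sides and cancels. Collect the known terms of each column as K = Σ(ρt)_known − 3.25 × (depth of known layers): K_1 = 82548.456 − 3.25×30405 = −16267.794; K_2 = 55314.6 − 3.25×(1337 + 19140) = −11235.65.
Balance: K_1 = K_2 − x×(3.25 − 2.84), so x = (K_2 − K_1)/(3.25 − 2.84) = 5032.14/0.41 = 12300 m.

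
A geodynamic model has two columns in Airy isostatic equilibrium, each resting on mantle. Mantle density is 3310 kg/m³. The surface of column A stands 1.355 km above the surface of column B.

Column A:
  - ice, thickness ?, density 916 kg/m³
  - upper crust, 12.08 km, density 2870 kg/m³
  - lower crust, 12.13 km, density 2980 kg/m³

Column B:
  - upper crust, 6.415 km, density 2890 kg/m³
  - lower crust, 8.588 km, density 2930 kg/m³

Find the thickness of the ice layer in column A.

0.47 km

Take the compensation level at the base of the deeper column (depth z_c below the surface of column A) and equate Σ ρ_i t_i down to z_c; mantle fills any gap and the z_c terms cancel.
Column A: x×916 + 12.08×2870 + 12.13×2980 + (z_c − 24.21 − x)×3310
Column B: 1.355×0 + 6.415×2890 + 8.588×2930 + (z_c − 1.355 − 15.003)×3310
The z_c×3310 term appears on both sides and cancels. Collect the known terms of each column as K = Σ(ρt)_known − 3310 × (depth of known layers): K_A = 70817 − 3310×24.21 = −9318.1; K_B = 43702.19 − 3310×(1.355 + 15.003) = −10442.79.
Balance: K_A − x×(3310 − 916) = K_B, so x = (K_A − K_B)/(3310 − 916) = 1124.69/2394 = 0.47 km.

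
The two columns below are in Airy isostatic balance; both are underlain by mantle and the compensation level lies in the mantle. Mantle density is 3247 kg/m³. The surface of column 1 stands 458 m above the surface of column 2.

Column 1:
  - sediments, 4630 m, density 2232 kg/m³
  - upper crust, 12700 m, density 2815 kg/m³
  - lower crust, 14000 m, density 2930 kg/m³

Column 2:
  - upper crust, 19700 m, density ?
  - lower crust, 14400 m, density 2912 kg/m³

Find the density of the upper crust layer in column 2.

Take the compensation level at the base of the deeper column (depth z_c below the surface of column 1) and equate Σ ρ_i t_i down to z_c; mantle fills any gap and the z_c terms cancel.
Column 1: 4630×2232 + 12700×2815 + 14000×2930 + (z_c − 31330)×3247
Column 2: 458×0 + 19700×ρ + 14400×2912 + (z_c − 458 − 34100)×3247
The z_c×3247 term appears on both sides and cancels. Collect the known terms of each column as K = Σ(ρt)_known − 3247 × (depth of known layers): K_1 = 87104660 − 3247×31330 = −14623850; K_2 = 41932800 − 3247×(458 + 34100) = −70277026.
Balance: K_1 = K_2 + 19700×ρ, so ρ = (K_1 − K_2)/19700 = 55653200/19700 = 2830 kg/m³.

2830 kg/m³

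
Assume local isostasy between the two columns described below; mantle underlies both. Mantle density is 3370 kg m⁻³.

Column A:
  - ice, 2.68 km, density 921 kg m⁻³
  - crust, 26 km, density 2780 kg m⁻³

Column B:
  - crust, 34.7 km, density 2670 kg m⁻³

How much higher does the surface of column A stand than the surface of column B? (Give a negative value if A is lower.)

−0.708 km

For any compensation level in the mantle, the mantle terms cancel and isostasy reduces to e = (Σt_A − Σt_B) − (Σ(ρt)_A − Σ(ρt)_B) / ρ_m.
Σt_A = 28.68 km; Σt_B = 34.7 km; Σ(ρt)_A = 74748.28; Σ(ρt)_B = 92649 (in km·kg m⁻³).
e = (28.68 − 34.7) − (74748.28 − 92649) / 3370 = −0.708 km.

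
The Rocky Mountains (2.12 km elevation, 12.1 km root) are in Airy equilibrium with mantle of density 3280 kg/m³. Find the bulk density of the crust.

2790 kg/m³

ρ_c h = (ρ_m − ρ_c) r → ρ_c (h + r) = ρ_m r → ρ_c = ρ_m r / (h + r).
ρ_c = 3280 × 12.1 km / (2.12 km + 12.1 km) = 2790 kg/m³.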